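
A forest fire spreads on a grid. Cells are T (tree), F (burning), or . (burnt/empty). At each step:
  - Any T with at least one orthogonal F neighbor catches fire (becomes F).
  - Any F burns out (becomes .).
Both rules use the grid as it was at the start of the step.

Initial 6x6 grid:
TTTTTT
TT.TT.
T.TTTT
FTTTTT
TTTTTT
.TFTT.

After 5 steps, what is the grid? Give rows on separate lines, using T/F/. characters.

Step 1: 6 trees catch fire, 2 burn out
  TTTTTT
  TT.TT.
  F.TTTT
  .FTTTT
  FTFTTT
  .F.FT.
Step 2: 5 trees catch fire, 6 burn out
  TTTTTT
  FT.TT.
  ..TTTT
  ..FTTT
  .F.FTT
  ....F.
Step 3: 5 trees catch fire, 5 burn out
  FTTTTT
  .F.TT.
  ..FTTT
  ...FTT
  ....FT
  ......
Step 4: 4 trees catch fire, 5 burn out
  .FTTTT
  ...TT.
  ...FTT
  ....FT
  .....F
  ......
Step 5: 4 trees catch fire, 4 burn out
  ..FTTT
  ...FT.
  ....FT
  .....F
  ......
  ......

..FTTT
...FT.
....FT
.....F
......
......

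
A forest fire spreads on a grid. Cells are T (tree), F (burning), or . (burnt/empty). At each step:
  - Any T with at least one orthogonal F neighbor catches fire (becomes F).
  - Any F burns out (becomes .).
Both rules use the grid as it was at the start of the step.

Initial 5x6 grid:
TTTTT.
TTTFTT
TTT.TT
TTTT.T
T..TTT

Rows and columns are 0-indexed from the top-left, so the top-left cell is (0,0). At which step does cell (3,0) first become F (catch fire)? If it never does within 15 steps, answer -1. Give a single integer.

Step 1: cell (3,0)='T' (+3 fires, +1 burnt)
Step 2: cell (3,0)='T' (+6 fires, +3 burnt)
Step 3: cell (3,0)='T' (+5 fires, +6 burnt)
Step 4: cell (3,0)='T' (+5 fires, +5 burnt)
Step 5: cell (3,0)='F' (+3 fires, +5 burnt)
  -> target ignites at step 5
Step 6: cell (3,0)='.' (+2 fires, +3 burnt)
Step 7: cell (3,0)='.' (+0 fires, +2 burnt)
  fire out at step 7

5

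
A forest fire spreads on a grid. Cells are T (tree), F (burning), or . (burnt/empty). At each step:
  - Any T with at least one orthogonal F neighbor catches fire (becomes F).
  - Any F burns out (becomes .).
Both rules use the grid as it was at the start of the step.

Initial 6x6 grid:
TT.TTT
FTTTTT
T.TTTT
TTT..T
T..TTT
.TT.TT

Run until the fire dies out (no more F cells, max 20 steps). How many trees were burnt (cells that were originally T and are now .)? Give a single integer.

Step 1: +3 fires, +1 burnt (F count now 3)
Step 2: +3 fires, +3 burnt (F count now 3)
Step 3: +4 fires, +3 burnt (F count now 4)
Step 4: +4 fires, +4 burnt (F count now 4)
Step 5: +3 fires, +4 burnt (F count now 3)
Step 6: +2 fires, +3 burnt (F count now 2)
Step 7: +1 fires, +2 burnt (F count now 1)
Step 8: +1 fires, +1 burnt (F count now 1)
Step 9: +2 fires, +1 burnt (F count now 2)
Step 10: +2 fires, +2 burnt (F count now 2)
Step 11: +0 fires, +2 burnt (F count now 0)
Fire out after step 11
Initially T: 27, now '.': 34
Total burnt (originally-T cells now '.'): 25

Answer: 25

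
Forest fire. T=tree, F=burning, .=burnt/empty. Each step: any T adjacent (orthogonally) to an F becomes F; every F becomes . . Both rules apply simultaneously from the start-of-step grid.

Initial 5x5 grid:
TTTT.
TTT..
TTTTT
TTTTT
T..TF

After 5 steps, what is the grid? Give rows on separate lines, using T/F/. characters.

Step 1: 2 trees catch fire, 1 burn out
  TTTT.
  TTT..
  TTTTT
  TTTTF
  T..F.
Step 2: 2 trees catch fire, 2 burn out
  TTTT.
  TTT..
  TTTTF
  TTTF.
  T....
Step 3: 2 trees catch fire, 2 burn out
  TTTT.
  TTT..
  TTTF.
  TTF..
  T....
Step 4: 2 trees catch fire, 2 burn out
  TTTT.
  TTT..
  TTF..
  TF...
  T....
Step 5: 3 trees catch fire, 2 burn out
  TTTT.
  TTF..
  TF...
  F....
  T....

TTTT.
TTF..
TF...
F....
T....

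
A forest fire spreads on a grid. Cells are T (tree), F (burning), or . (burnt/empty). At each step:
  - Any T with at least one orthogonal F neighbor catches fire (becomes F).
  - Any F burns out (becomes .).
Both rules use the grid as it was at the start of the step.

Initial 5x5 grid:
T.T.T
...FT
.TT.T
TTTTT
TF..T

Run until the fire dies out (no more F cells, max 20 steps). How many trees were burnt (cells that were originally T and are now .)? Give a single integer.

Step 1: +3 fires, +2 burnt (F count now 3)
Step 2: +5 fires, +3 burnt (F count now 5)
Step 3: +3 fires, +5 burnt (F count now 3)
Step 4: +1 fires, +3 burnt (F count now 1)
Step 5: +0 fires, +1 burnt (F count now 0)
Fire out after step 5
Initially T: 14, now '.': 23
Total burnt (originally-T cells now '.'): 12

Answer: 12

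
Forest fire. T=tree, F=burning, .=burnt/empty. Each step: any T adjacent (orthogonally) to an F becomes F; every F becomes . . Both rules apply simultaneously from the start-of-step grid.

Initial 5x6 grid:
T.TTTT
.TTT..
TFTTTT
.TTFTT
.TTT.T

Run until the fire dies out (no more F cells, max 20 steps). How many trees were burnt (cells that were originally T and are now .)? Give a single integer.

Answer: 20

Derivation:
Step 1: +8 fires, +2 burnt (F count now 8)
Step 2: +6 fires, +8 burnt (F count now 6)
Step 3: +4 fires, +6 burnt (F count now 4)
Step 4: +1 fires, +4 burnt (F count now 1)
Step 5: +1 fires, +1 burnt (F count now 1)
Step 6: +0 fires, +1 burnt (F count now 0)
Fire out after step 6
Initially T: 21, now '.': 29
Total burnt (originally-T cells now '.'): 20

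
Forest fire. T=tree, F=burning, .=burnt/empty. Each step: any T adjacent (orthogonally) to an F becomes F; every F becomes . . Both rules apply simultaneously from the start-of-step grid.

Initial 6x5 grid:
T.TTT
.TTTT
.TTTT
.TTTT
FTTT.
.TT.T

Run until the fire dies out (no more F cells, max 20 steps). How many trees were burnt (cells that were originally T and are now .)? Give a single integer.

Answer: 20

Derivation:
Step 1: +1 fires, +1 burnt (F count now 1)
Step 2: +3 fires, +1 burnt (F count now 3)
Step 3: +4 fires, +3 burnt (F count now 4)
Step 4: +3 fires, +4 burnt (F count now 3)
Step 5: +3 fires, +3 burnt (F count now 3)
Step 6: +3 fires, +3 burnt (F count now 3)
Step 7: +2 fires, +3 burnt (F count now 2)
Step 8: +1 fires, +2 burnt (F count now 1)
Step 9: +0 fires, +1 burnt (F count now 0)
Fire out after step 9
Initially T: 22, now '.': 28
Total burnt (originally-T cells now '.'): 20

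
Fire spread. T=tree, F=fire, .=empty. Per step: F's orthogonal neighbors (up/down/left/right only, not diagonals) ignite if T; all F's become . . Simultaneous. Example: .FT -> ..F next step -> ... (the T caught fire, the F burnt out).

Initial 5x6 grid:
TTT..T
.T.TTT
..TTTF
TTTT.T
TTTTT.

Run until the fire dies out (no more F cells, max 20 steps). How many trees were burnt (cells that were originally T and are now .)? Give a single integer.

Step 1: +3 fires, +1 burnt (F count now 3)
Step 2: +3 fires, +3 burnt (F count now 3)
Step 3: +3 fires, +3 burnt (F count now 3)
Step 4: +2 fires, +3 burnt (F count now 2)
Step 5: +3 fires, +2 burnt (F count now 3)
Step 6: +2 fires, +3 burnt (F count now 2)
Step 7: +1 fires, +2 burnt (F count now 1)
Step 8: +0 fires, +1 burnt (F count now 0)
Fire out after step 8
Initially T: 21, now '.': 26
Total burnt (originally-T cells now '.'): 17

Answer: 17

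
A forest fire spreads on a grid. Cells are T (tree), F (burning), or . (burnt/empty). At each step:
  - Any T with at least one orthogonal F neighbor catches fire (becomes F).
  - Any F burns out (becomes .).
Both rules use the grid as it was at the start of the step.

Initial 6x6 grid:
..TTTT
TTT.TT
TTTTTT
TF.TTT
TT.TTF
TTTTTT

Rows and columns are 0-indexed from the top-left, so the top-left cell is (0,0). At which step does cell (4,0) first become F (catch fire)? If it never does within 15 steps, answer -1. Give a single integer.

Step 1: cell (4,0)='T' (+6 fires, +2 burnt)
Step 2: cell (4,0)='F' (+9 fires, +6 burnt)
  -> target ignites at step 2
Step 3: cell (4,0)='.' (+9 fires, +9 burnt)
Step 4: cell (4,0)='.' (+3 fires, +9 burnt)
Step 5: cell (4,0)='.' (+2 fires, +3 burnt)
Step 6: cell (4,0)='.' (+0 fires, +2 burnt)
  fire out at step 6

2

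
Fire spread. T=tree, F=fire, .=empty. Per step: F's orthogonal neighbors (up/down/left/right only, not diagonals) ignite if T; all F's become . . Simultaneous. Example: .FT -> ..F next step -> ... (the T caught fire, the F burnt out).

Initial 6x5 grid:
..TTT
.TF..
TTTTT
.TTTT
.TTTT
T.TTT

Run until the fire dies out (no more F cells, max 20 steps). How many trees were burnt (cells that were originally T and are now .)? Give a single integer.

Answer: 20

Derivation:
Step 1: +3 fires, +1 burnt (F count now 3)
Step 2: +4 fires, +3 burnt (F count now 4)
Step 3: +6 fires, +4 burnt (F count now 6)
Step 4: +4 fires, +6 burnt (F count now 4)
Step 5: +2 fires, +4 burnt (F count now 2)
Step 6: +1 fires, +2 burnt (F count now 1)
Step 7: +0 fires, +1 burnt (F count now 0)
Fire out after step 7
Initially T: 21, now '.': 29
Total burnt (originally-T cells now '.'): 20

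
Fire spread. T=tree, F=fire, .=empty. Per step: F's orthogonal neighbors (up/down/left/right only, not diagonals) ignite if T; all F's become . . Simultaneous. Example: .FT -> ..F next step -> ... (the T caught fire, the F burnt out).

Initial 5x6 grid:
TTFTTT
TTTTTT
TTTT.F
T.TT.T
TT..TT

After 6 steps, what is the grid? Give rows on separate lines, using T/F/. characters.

Step 1: 5 trees catch fire, 2 burn out
  TF.FTT
  TTFTTF
  TTTT..
  T.TT.F
  TT..TT
Step 2: 8 trees catch fire, 5 burn out
  F...FF
  TF.FF.
  TTFT..
  T.TT..
  TT..TF
Step 3: 5 trees catch fire, 8 burn out
  ......
  F.....
  TF.F..
  T.FT..
  TT..F.
Step 4: 2 trees catch fire, 5 burn out
  ......
  ......
  F.....
  T..F..
  TT....
Step 5: 1 trees catch fire, 2 burn out
  ......
  ......
  ......
  F.....
  TT....
Step 6: 1 trees catch fire, 1 burn out
  ......
  ......
  ......
  ......
  FT....

......
......
......
......
FT....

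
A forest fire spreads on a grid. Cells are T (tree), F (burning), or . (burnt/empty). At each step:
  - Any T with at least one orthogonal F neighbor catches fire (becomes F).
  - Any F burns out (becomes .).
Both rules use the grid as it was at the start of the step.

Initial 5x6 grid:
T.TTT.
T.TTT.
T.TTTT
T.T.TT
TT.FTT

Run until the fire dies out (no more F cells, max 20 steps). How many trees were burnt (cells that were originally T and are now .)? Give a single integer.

Answer: 15

Derivation:
Step 1: +1 fires, +1 burnt (F count now 1)
Step 2: +2 fires, +1 burnt (F count now 2)
Step 3: +2 fires, +2 burnt (F count now 2)
Step 4: +3 fires, +2 burnt (F count now 3)
Step 5: +3 fires, +3 burnt (F count now 3)
Step 6: +3 fires, +3 burnt (F count now 3)
Step 7: +1 fires, +3 burnt (F count now 1)
Step 8: +0 fires, +1 burnt (F count now 0)
Fire out after step 8
Initially T: 21, now '.': 24
Total burnt (originally-T cells now '.'): 15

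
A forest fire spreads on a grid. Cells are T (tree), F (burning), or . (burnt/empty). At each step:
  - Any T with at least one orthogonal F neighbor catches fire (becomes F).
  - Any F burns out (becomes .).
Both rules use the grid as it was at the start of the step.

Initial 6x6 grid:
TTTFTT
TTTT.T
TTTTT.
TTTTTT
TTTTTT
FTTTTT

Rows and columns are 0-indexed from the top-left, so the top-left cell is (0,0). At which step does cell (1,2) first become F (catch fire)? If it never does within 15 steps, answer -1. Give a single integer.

Step 1: cell (1,2)='T' (+5 fires, +2 burnt)
Step 2: cell (1,2)='F' (+7 fires, +5 burnt)
  -> target ignites at step 2
Step 3: cell (1,2)='.' (+10 fires, +7 burnt)
Step 4: cell (1,2)='.' (+6 fires, +10 burnt)
Step 5: cell (1,2)='.' (+3 fires, +6 burnt)
Step 6: cell (1,2)='.' (+1 fires, +3 burnt)
Step 7: cell (1,2)='.' (+0 fires, +1 burnt)
  fire out at step 7

2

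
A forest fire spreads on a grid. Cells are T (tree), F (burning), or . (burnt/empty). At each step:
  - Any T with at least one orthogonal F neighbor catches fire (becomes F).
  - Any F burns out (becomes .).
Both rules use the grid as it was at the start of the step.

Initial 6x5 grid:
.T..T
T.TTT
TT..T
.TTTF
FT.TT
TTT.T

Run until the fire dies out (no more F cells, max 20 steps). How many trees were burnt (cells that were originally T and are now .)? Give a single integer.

Answer: 18

Derivation:
Step 1: +5 fires, +2 burnt (F count now 5)
Step 2: +6 fires, +5 burnt (F count now 6)
Step 3: +4 fires, +6 burnt (F count now 4)
Step 4: +2 fires, +4 burnt (F count now 2)
Step 5: +1 fires, +2 burnt (F count now 1)
Step 6: +0 fires, +1 burnt (F count now 0)
Fire out after step 6
Initially T: 19, now '.': 29
Total burnt (originally-T cells now '.'): 18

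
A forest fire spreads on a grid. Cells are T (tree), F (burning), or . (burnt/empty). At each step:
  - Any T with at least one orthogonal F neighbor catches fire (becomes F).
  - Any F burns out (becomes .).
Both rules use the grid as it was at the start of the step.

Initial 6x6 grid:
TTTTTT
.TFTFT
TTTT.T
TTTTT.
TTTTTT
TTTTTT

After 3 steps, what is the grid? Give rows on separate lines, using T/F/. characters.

Step 1: 6 trees catch fire, 2 burn out
  TTFTFT
  .F.F.F
  TTFT.T
  TTTTT.
  TTTTTT
  TTTTTT
Step 2: 7 trees catch fire, 6 burn out
  TF.F.F
  ......
  TF.F.F
  TTFTT.
  TTTTTT
  TTTTTT
Step 3: 5 trees catch fire, 7 burn out
  F.....
  ......
  F.....
  TF.FT.
  TTFTTT
  TTTTTT

F.....
......
F.....
TF.FT.
TTFTTT
TTTTTT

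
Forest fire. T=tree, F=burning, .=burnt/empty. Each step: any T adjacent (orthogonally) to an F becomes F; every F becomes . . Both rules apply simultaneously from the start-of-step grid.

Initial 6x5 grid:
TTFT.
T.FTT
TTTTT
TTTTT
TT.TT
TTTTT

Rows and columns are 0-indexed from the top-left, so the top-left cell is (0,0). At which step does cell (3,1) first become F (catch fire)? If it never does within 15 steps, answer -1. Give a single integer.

Step 1: cell (3,1)='T' (+4 fires, +2 burnt)
Step 2: cell (3,1)='T' (+5 fires, +4 burnt)
Step 3: cell (3,1)='F' (+5 fires, +5 burnt)
  -> target ignites at step 3
Step 4: cell (3,1)='.' (+4 fires, +5 burnt)
Step 5: cell (3,1)='.' (+4 fires, +4 burnt)
Step 6: cell (3,1)='.' (+3 fires, +4 burnt)
Step 7: cell (3,1)='.' (+0 fires, +3 burnt)
  fire out at step 7

3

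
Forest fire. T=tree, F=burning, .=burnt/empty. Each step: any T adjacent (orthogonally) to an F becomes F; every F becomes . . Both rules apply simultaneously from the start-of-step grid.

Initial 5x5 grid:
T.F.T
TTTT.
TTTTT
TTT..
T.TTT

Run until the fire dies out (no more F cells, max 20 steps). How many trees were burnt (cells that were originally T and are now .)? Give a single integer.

Step 1: +1 fires, +1 burnt (F count now 1)
Step 2: +3 fires, +1 burnt (F count now 3)
Step 3: +4 fires, +3 burnt (F count now 4)
Step 4: +5 fires, +4 burnt (F count now 5)
Step 5: +2 fires, +5 burnt (F count now 2)
Step 6: +2 fires, +2 burnt (F count now 2)
Step 7: +0 fires, +2 burnt (F count now 0)
Fire out after step 7
Initially T: 18, now '.': 24
Total burnt (originally-T cells now '.'): 17

Answer: 17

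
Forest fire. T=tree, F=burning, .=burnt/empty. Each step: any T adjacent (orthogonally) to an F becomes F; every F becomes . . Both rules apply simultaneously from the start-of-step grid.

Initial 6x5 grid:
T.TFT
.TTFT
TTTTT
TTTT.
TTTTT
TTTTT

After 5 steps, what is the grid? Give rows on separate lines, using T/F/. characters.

Step 1: 5 trees catch fire, 2 burn out
  T.F.F
  .TF.F
  TTTFT
  TTTT.
  TTTTT
  TTTTT
Step 2: 4 trees catch fire, 5 burn out
  T....
  .F...
  TTF.F
  TTTF.
  TTTTT
  TTTTT
Step 3: 3 trees catch fire, 4 burn out
  T....
  .....
  TF...
  TTF..
  TTTFT
  TTTTT
Step 4: 5 trees catch fire, 3 burn out
  T....
  .....
  F....
  TF...
  TTF.F
  TTTFT
Step 5: 4 trees catch fire, 5 burn out
  T....
  .....
  .....
  F....
  TF...
  TTF.F

T....
.....
.....
F....
TF...
TTF.F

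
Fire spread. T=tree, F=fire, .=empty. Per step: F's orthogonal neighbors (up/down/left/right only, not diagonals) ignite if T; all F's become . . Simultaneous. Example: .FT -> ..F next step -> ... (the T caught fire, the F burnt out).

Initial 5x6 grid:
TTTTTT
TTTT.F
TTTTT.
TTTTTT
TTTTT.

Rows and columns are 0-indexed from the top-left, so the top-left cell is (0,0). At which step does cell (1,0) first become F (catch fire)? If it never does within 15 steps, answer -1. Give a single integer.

Step 1: cell (1,0)='T' (+1 fires, +1 burnt)
Step 2: cell (1,0)='T' (+1 fires, +1 burnt)
Step 3: cell (1,0)='T' (+1 fires, +1 burnt)
Step 4: cell (1,0)='T' (+2 fires, +1 burnt)
Step 5: cell (1,0)='T' (+3 fires, +2 burnt)
Step 6: cell (1,0)='T' (+5 fires, +3 burnt)
Step 7: cell (1,0)='F' (+5 fires, +5 burnt)
  -> target ignites at step 7
Step 8: cell (1,0)='.' (+5 fires, +5 burnt)
Step 9: cell (1,0)='.' (+2 fires, +5 burnt)
Step 10: cell (1,0)='.' (+1 fires, +2 burnt)
Step 11: cell (1,0)='.' (+0 fires, +1 burnt)
  fire out at step 11

7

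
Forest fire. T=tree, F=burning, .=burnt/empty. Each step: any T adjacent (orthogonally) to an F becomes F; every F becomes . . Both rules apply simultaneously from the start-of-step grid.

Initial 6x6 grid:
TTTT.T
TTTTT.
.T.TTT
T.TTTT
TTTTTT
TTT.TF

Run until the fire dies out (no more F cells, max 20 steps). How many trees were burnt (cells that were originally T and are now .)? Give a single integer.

Step 1: +2 fires, +1 burnt (F count now 2)
Step 2: +2 fires, +2 burnt (F count now 2)
Step 3: +3 fires, +2 burnt (F count now 3)
Step 4: +3 fires, +3 burnt (F count now 3)
Step 5: +5 fires, +3 burnt (F count now 5)
Step 6: +3 fires, +5 burnt (F count now 3)
Step 7: +4 fires, +3 burnt (F count now 4)
Step 8: +2 fires, +4 burnt (F count now 2)
Step 9: +3 fires, +2 burnt (F count now 3)
Step 10: +1 fires, +3 burnt (F count now 1)
Step 11: +0 fires, +1 burnt (F count now 0)
Fire out after step 11
Initially T: 29, now '.': 35
Total burnt (originally-T cells now '.'): 28

Answer: 28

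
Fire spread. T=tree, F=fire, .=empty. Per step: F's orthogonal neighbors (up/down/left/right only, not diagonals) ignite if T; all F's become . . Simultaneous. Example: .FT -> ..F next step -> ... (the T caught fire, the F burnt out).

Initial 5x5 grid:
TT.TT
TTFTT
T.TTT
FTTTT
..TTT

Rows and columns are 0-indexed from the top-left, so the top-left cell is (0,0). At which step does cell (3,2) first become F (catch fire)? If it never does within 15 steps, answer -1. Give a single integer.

Step 1: cell (3,2)='T' (+5 fires, +2 burnt)
Step 2: cell (3,2)='F' (+6 fires, +5 burnt)
  -> target ignites at step 2
Step 3: cell (3,2)='.' (+5 fires, +6 burnt)
Step 4: cell (3,2)='.' (+2 fires, +5 burnt)
Step 5: cell (3,2)='.' (+1 fires, +2 burnt)
Step 6: cell (3,2)='.' (+0 fires, +1 burnt)
  fire out at step 6

2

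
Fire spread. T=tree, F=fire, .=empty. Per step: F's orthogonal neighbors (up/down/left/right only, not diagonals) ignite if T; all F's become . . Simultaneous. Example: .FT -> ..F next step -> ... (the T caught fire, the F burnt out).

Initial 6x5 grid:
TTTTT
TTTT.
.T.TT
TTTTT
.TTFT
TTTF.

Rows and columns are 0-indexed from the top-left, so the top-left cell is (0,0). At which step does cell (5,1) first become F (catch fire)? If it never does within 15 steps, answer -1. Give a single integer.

Step 1: cell (5,1)='T' (+4 fires, +2 burnt)
Step 2: cell (5,1)='F' (+5 fires, +4 burnt)
  -> target ignites at step 2
Step 3: cell (5,1)='.' (+4 fires, +5 burnt)
Step 4: cell (5,1)='.' (+4 fires, +4 burnt)
Step 5: cell (5,1)='.' (+3 fires, +4 burnt)
Step 6: cell (5,1)='.' (+2 fires, +3 burnt)
Step 7: cell (5,1)='.' (+1 fires, +2 burnt)
Step 8: cell (5,1)='.' (+0 fires, +1 burnt)
  fire out at step 8

2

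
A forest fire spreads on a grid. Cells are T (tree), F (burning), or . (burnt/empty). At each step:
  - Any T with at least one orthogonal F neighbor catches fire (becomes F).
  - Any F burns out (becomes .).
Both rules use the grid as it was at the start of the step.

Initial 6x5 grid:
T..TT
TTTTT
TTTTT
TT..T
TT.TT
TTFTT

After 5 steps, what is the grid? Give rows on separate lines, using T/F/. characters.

Step 1: 2 trees catch fire, 1 burn out
  T..TT
  TTTTT
  TTTTT
  TT..T
  TT.TT
  TF.FT
Step 2: 4 trees catch fire, 2 burn out
  T..TT
  TTTTT
  TTTTT
  TT..T
  TF.FT
  F...F
Step 3: 3 trees catch fire, 4 burn out
  T..TT
  TTTTT
  TTTTT
  TF..T
  F...F
  .....
Step 4: 3 trees catch fire, 3 burn out
  T..TT
  TTTTT
  TFTTT
  F...F
  .....
  .....
Step 5: 4 trees catch fire, 3 burn out
  T..TT
  TFTTT
  F.FTF
  .....
  .....
  .....

T..TT
TFTTT
F.FTF
.....
.....
.....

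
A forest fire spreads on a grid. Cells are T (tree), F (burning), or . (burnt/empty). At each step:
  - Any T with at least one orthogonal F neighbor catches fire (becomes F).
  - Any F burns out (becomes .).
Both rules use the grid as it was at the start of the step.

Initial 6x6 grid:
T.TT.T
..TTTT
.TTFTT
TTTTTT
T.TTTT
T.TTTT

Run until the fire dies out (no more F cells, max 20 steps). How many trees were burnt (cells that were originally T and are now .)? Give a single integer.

Answer: 27

Derivation:
Step 1: +4 fires, +1 burnt (F count now 4)
Step 2: +8 fires, +4 burnt (F count now 8)
Step 3: +7 fires, +8 burnt (F count now 7)
Step 4: +5 fires, +7 burnt (F count now 5)
Step 5: +2 fires, +5 burnt (F count now 2)
Step 6: +1 fires, +2 burnt (F count now 1)
Step 7: +0 fires, +1 burnt (F count now 0)
Fire out after step 7
Initially T: 28, now '.': 35
Total burnt (originally-T cells now '.'): 27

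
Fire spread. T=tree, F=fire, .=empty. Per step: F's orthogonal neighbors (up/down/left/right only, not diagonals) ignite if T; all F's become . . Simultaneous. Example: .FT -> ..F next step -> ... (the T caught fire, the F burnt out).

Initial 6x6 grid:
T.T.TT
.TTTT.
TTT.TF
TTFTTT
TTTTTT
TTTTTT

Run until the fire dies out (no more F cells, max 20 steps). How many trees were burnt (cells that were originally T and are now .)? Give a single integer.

Step 1: +6 fires, +2 burnt (F count now 6)
Step 2: +9 fires, +6 burnt (F count now 9)
Step 3: +10 fires, +9 burnt (F count now 10)
Step 4: +3 fires, +10 burnt (F count now 3)
Step 5: +0 fires, +3 burnt (F count now 0)
Fire out after step 5
Initially T: 29, now '.': 35
Total burnt (originally-T cells now '.'): 28

Answer: 28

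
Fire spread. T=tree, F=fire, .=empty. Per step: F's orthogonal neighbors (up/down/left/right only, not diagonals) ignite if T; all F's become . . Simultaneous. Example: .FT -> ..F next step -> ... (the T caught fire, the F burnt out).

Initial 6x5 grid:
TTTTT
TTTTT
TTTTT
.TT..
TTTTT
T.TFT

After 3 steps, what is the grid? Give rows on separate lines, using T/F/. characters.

Step 1: 3 trees catch fire, 1 burn out
  TTTTT
  TTTTT
  TTTTT
  .TT..
  TTTFT
  T.F.F
Step 2: 2 trees catch fire, 3 burn out
  TTTTT
  TTTTT
  TTTTT
  .TT..
  TTF.F
  T....
Step 3: 2 trees catch fire, 2 burn out
  TTTTT
  TTTTT
  TTTTT
  .TF..
  TF...
  T....

TTTTT
TTTTT
TTTTT
.TF..
TF...
T....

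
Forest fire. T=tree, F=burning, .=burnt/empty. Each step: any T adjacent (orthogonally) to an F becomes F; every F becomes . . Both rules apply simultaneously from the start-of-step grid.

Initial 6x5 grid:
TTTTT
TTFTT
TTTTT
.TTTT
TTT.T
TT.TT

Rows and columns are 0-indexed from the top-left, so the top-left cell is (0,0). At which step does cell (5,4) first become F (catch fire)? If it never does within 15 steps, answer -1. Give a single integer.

Step 1: cell (5,4)='T' (+4 fires, +1 burnt)
Step 2: cell (5,4)='T' (+7 fires, +4 burnt)
Step 3: cell (5,4)='T' (+7 fires, +7 burnt)
Step 4: cell (5,4)='T' (+2 fires, +7 burnt)
Step 5: cell (5,4)='T' (+3 fires, +2 burnt)
Step 6: cell (5,4)='F' (+2 fires, +3 burnt)
  -> target ignites at step 6
Step 7: cell (5,4)='.' (+1 fires, +2 burnt)
Step 8: cell (5,4)='.' (+0 fires, +1 burnt)
  fire out at step 8

6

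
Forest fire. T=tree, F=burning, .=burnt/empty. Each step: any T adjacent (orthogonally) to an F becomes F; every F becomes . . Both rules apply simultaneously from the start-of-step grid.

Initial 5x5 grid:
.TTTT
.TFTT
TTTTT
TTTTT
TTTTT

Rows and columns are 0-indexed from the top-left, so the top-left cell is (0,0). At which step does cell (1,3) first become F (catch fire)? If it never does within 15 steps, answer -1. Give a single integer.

Step 1: cell (1,3)='F' (+4 fires, +1 burnt)
  -> target ignites at step 1
Step 2: cell (1,3)='.' (+6 fires, +4 burnt)
Step 3: cell (1,3)='.' (+6 fires, +6 burnt)
Step 4: cell (1,3)='.' (+4 fires, +6 burnt)
Step 5: cell (1,3)='.' (+2 fires, +4 burnt)
Step 6: cell (1,3)='.' (+0 fires, +2 burnt)
  fire out at step 6

1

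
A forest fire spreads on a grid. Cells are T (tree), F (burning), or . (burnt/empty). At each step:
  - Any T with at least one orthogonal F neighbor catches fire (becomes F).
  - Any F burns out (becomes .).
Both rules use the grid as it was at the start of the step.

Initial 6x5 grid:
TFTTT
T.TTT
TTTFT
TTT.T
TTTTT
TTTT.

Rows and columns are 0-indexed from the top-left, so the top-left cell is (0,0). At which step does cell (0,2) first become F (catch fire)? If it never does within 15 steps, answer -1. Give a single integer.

Step 1: cell (0,2)='F' (+5 fires, +2 burnt)
  -> target ignites at step 1
Step 2: cell (0,2)='.' (+7 fires, +5 burnt)
Step 3: cell (0,2)='.' (+5 fires, +7 burnt)
Step 4: cell (0,2)='.' (+4 fires, +5 burnt)
Step 5: cell (0,2)='.' (+3 fires, +4 burnt)
Step 6: cell (0,2)='.' (+1 fires, +3 burnt)
Step 7: cell (0,2)='.' (+0 fires, +1 burnt)
  fire out at step 7

1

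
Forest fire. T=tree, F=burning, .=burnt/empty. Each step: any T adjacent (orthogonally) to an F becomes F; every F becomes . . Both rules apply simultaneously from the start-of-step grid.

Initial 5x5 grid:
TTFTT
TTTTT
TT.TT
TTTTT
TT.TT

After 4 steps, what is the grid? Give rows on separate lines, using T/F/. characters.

Step 1: 3 trees catch fire, 1 burn out
  TF.FT
  TTFTT
  TT.TT
  TTTTT
  TT.TT
Step 2: 4 trees catch fire, 3 burn out
  F...F
  TF.FT
  TT.TT
  TTTTT
  TT.TT
Step 3: 4 trees catch fire, 4 burn out
  .....
  F...F
  TF.FT
  TTTTT
  TT.TT
Step 4: 4 trees catch fire, 4 burn out
  .....
  .....
  F...F
  TFTFT
  TT.TT

.....
.....
F...F
TFTFT
TT.TT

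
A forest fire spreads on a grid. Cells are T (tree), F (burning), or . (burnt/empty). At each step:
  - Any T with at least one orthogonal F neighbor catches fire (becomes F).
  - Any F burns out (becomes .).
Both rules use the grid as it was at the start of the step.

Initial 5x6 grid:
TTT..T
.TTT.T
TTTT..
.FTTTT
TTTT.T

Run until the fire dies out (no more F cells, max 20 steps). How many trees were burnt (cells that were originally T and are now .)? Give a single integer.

Step 1: +3 fires, +1 burnt (F count now 3)
Step 2: +6 fires, +3 burnt (F count now 6)
Step 3: +5 fires, +6 burnt (F count now 5)
Step 4: +4 fires, +5 burnt (F count now 4)
Step 5: +1 fires, +4 burnt (F count now 1)
Step 6: +0 fires, +1 burnt (F count now 0)
Fire out after step 6
Initially T: 21, now '.': 28
Total burnt (originally-T cells now '.'): 19

Answer: 19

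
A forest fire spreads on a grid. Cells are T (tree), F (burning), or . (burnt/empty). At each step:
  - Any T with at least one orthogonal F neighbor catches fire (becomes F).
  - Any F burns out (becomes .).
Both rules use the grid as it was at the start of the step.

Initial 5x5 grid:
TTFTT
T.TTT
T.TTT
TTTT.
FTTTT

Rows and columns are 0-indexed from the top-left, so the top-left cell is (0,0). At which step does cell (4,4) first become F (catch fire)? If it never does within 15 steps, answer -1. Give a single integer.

Step 1: cell (4,4)='T' (+5 fires, +2 burnt)
Step 2: cell (4,4)='T' (+7 fires, +5 burnt)
Step 3: cell (4,4)='T' (+5 fires, +7 burnt)
Step 4: cell (4,4)='F' (+3 fires, +5 burnt)
  -> target ignites at step 4
Step 5: cell (4,4)='.' (+0 fires, +3 burnt)
  fire out at step 5

4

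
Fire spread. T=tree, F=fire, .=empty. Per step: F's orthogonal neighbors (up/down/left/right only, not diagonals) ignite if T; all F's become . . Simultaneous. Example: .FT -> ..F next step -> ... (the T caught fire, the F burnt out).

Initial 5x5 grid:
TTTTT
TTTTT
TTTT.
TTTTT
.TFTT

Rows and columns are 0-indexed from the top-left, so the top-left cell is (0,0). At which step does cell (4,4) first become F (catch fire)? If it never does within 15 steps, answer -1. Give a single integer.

Step 1: cell (4,4)='T' (+3 fires, +1 burnt)
Step 2: cell (4,4)='F' (+4 fires, +3 burnt)
  -> target ignites at step 2
Step 3: cell (4,4)='.' (+5 fires, +4 burnt)
Step 4: cell (4,4)='.' (+4 fires, +5 burnt)
Step 5: cell (4,4)='.' (+4 fires, +4 burnt)
Step 6: cell (4,4)='.' (+2 fires, +4 burnt)
Step 7: cell (4,4)='.' (+0 fires, +2 burnt)
  fire out at step 7

2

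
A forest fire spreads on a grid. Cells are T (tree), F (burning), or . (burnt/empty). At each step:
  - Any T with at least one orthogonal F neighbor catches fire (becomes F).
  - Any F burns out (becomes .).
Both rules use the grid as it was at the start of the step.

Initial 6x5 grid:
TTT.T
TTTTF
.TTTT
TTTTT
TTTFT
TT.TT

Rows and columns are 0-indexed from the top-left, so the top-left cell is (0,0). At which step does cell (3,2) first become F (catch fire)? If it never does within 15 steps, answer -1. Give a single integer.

Step 1: cell (3,2)='T' (+7 fires, +2 burnt)
Step 2: cell (3,2)='F' (+6 fires, +7 burnt)
  -> target ignites at step 2
Step 3: cell (3,2)='.' (+6 fires, +6 burnt)
Step 4: cell (3,2)='.' (+5 fires, +6 burnt)
Step 5: cell (3,2)='.' (+1 fires, +5 burnt)
Step 6: cell (3,2)='.' (+0 fires, +1 burnt)
  fire out at step 6

2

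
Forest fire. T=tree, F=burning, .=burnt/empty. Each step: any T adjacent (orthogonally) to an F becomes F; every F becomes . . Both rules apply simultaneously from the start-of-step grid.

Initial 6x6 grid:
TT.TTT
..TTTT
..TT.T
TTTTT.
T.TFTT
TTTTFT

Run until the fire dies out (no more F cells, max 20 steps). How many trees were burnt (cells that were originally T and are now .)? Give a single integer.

Answer: 24

Derivation:
Step 1: +5 fires, +2 burnt (F count now 5)
Step 2: +5 fires, +5 burnt (F count now 5)
Step 3: +4 fires, +5 burnt (F count now 4)
Step 4: +5 fires, +4 burnt (F count now 5)
Step 5: +3 fires, +5 burnt (F count now 3)
Step 6: +2 fires, +3 burnt (F count now 2)
Step 7: +0 fires, +2 burnt (F count now 0)
Fire out after step 7
Initially T: 26, now '.': 34
Total burnt (originally-T cells now '.'): 24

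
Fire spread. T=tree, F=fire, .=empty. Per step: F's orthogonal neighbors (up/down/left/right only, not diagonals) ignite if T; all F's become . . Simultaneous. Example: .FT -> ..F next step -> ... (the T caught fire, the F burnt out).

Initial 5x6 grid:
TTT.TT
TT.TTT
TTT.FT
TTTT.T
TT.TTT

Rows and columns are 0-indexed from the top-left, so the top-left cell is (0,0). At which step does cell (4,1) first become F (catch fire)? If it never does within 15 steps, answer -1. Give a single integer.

Step 1: cell (4,1)='T' (+2 fires, +1 burnt)
Step 2: cell (4,1)='T' (+4 fires, +2 burnt)
Step 3: cell (4,1)='T' (+2 fires, +4 burnt)
Step 4: cell (4,1)='T' (+1 fires, +2 burnt)
Step 5: cell (4,1)='T' (+1 fires, +1 burnt)
Step 6: cell (4,1)='T' (+1 fires, +1 burnt)
Step 7: cell (4,1)='T' (+1 fires, +1 burnt)
Step 8: cell (4,1)='T' (+2 fires, +1 burnt)
Step 9: cell (4,1)='F' (+3 fires, +2 burnt)
  -> target ignites at step 9
Step 10: cell (4,1)='.' (+3 fires, +3 burnt)
Step 11: cell (4,1)='.' (+2 fires, +3 burnt)
Step 12: cell (4,1)='.' (+2 fires, +2 burnt)
Step 13: cell (4,1)='.' (+0 fires, +2 burnt)
  fire out at step 13

9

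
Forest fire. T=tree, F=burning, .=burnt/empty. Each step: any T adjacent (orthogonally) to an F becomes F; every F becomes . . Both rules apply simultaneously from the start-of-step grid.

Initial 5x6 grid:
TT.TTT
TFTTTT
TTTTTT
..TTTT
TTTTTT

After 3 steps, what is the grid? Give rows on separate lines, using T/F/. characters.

Step 1: 4 trees catch fire, 1 burn out
  TF.TTT
  F.FTTT
  TFTTTT
  ..TTTT
  TTTTTT
Step 2: 4 trees catch fire, 4 burn out
  F..TTT
  ...FTT
  F.FTTT
  ..TTTT
  TTTTTT
Step 3: 4 trees catch fire, 4 burn out
  ...FTT
  ....FT
  ...FTT
  ..FTTT
  TTTTTT

...FTT
....FT
...FTT
..FTTT
TTTTTT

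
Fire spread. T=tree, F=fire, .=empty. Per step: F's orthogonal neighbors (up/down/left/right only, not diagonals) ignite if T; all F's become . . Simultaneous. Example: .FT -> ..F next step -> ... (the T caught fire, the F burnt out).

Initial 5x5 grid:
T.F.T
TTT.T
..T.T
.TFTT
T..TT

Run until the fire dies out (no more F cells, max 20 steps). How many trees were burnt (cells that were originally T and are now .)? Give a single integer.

Answer: 13

Derivation:
Step 1: +4 fires, +2 burnt (F count now 4)
Step 2: +3 fires, +4 burnt (F count now 3)
Step 3: +3 fires, +3 burnt (F count now 3)
Step 4: +2 fires, +3 burnt (F count now 2)
Step 5: +1 fires, +2 burnt (F count now 1)
Step 6: +0 fires, +1 burnt (F count now 0)
Fire out after step 6
Initially T: 14, now '.': 24
Total burnt (originally-T cells now '.'): 13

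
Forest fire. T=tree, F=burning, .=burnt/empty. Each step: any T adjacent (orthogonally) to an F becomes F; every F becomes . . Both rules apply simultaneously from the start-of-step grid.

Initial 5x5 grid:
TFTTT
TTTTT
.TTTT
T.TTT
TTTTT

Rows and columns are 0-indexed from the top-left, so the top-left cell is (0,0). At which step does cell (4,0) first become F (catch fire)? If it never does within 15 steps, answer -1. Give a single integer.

Step 1: cell (4,0)='T' (+3 fires, +1 burnt)
Step 2: cell (4,0)='T' (+4 fires, +3 burnt)
Step 3: cell (4,0)='T' (+3 fires, +4 burnt)
Step 4: cell (4,0)='T' (+3 fires, +3 burnt)
Step 5: cell (4,0)='T' (+3 fires, +3 burnt)
Step 6: cell (4,0)='T' (+3 fires, +3 burnt)
Step 7: cell (4,0)='F' (+2 fires, +3 burnt)
  -> target ignites at step 7
Step 8: cell (4,0)='.' (+1 fires, +2 burnt)
Step 9: cell (4,0)='.' (+0 fires, +1 burnt)
  fire out at step 9

7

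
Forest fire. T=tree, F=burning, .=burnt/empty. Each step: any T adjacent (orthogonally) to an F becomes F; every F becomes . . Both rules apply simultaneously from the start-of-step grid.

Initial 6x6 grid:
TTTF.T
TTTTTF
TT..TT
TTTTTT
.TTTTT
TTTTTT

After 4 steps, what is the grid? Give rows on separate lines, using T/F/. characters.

Step 1: 5 trees catch fire, 2 burn out
  TTF..F
  TTTFF.
  TT..TF
  TTTTTT
  .TTTTT
  TTTTTT
Step 2: 4 trees catch fire, 5 burn out
  TF....
  TTF...
  TT..F.
  TTTTTF
  .TTTTT
  TTTTTT
Step 3: 4 trees catch fire, 4 burn out
  F.....
  TF....
  TT....
  TTTTF.
  .TTTTF
  TTTTTT
Step 4: 5 trees catch fire, 4 burn out
  ......
  F.....
  TF....
  TTTF..
  .TTTF.
  TTTTTF

......
F.....
TF....
TTTF..
.TTTF.
TTTTTF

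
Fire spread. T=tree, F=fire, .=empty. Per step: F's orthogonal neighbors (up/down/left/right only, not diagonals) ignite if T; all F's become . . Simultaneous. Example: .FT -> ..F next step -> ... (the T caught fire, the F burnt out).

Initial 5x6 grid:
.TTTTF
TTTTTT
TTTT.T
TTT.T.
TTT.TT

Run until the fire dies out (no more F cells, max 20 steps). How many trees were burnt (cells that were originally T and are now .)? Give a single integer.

Step 1: +2 fires, +1 burnt (F count now 2)
Step 2: +3 fires, +2 burnt (F count now 3)
Step 3: +2 fires, +3 burnt (F count now 2)
Step 4: +3 fires, +2 burnt (F count now 3)
Step 5: +2 fires, +3 burnt (F count now 2)
Step 6: +3 fires, +2 burnt (F count now 3)
Step 7: +3 fires, +3 burnt (F count now 3)
Step 8: +2 fires, +3 burnt (F count now 2)
Step 9: +1 fires, +2 burnt (F count now 1)
Step 10: +0 fires, +1 burnt (F count now 0)
Fire out after step 10
Initially T: 24, now '.': 27
Total burnt (originally-T cells now '.'): 21

Answer: 21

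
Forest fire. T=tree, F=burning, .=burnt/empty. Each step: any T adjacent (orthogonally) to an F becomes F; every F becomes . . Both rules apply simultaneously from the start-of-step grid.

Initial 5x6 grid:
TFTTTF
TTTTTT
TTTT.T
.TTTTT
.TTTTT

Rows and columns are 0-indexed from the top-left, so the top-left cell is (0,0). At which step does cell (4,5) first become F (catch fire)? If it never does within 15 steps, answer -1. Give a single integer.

Step 1: cell (4,5)='T' (+5 fires, +2 burnt)
Step 2: cell (4,5)='T' (+6 fires, +5 burnt)
Step 3: cell (4,5)='T' (+5 fires, +6 burnt)
Step 4: cell (4,5)='F' (+5 fires, +5 burnt)
  -> target ignites at step 4
Step 5: cell (4,5)='.' (+3 fires, +5 burnt)
Step 6: cell (4,5)='.' (+1 fires, +3 burnt)
Step 7: cell (4,5)='.' (+0 fires, +1 burnt)
  fire out at step 7

4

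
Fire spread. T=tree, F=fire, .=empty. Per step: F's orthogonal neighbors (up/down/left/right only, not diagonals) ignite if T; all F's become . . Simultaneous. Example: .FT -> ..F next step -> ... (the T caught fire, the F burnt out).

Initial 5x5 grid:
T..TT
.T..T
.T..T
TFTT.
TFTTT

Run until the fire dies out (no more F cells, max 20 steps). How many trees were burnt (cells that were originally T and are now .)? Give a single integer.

Answer: 9

Derivation:
Step 1: +5 fires, +2 burnt (F count now 5)
Step 2: +3 fires, +5 burnt (F count now 3)
Step 3: +1 fires, +3 burnt (F count now 1)
Step 4: +0 fires, +1 burnt (F count now 0)
Fire out after step 4
Initially T: 14, now '.': 20
Total burnt (originally-T cells now '.'): 9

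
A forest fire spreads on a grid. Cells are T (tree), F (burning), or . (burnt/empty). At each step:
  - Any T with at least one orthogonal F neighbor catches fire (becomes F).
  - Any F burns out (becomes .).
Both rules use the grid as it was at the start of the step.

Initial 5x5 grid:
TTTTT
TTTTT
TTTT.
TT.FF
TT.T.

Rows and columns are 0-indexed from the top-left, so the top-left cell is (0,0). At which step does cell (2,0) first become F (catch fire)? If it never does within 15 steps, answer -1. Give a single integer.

Step 1: cell (2,0)='T' (+2 fires, +2 burnt)
Step 2: cell (2,0)='T' (+2 fires, +2 burnt)
Step 3: cell (2,0)='T' (+4 fires, +2 burnt)
Step 4: cell (2,0)='F' (+5 fires, +4 burnt)
  -> target ignites at step 4
Step 5: cell (2,0)='.' (+4 fires, +5 burnt)
Step 6: cell (2,0)='.' (+2 fires, +4 burnt)
Step 7: cell (2,0)='.' (+0 fires, +2 burnt)
  fire out at step 7

4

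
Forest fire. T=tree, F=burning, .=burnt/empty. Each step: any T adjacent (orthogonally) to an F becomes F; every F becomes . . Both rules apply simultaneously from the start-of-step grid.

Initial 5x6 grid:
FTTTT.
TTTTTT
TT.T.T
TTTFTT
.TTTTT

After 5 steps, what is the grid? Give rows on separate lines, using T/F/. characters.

Step 1: 6 trees catch fire, 2 burn out
  .FTTT.
  FTTTTT
  TT.F.T
  TTF.FT
  .TTFTT
Step 2: 8 trees catch fire, 6 burn out
  ..FTT.
  .FTFTT
  FT...T
  TF...F
  .TF.FT
Step 3: 8 trees catch fire, 8 burn out
  ...FT.
  ..F.FT
  .F...F
  F.....
  .F...F
Step 4: 2 trees catch fire, 8 burn out
  ....F.
  .....F
  ......
  ......
  ......
Step 5: 0 trees catch fire, 2 burn out
  ......
  ......
  ......
  ......
  ......

......
......
......
......
......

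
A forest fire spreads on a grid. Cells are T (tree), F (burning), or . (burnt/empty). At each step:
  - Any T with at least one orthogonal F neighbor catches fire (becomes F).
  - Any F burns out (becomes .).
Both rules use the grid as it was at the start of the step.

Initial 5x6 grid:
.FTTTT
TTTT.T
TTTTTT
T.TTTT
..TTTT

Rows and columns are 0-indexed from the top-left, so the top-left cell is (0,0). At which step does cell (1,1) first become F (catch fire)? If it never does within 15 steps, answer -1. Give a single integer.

Step 1: cell (1,1)='F' (+2 fires, +1 burnt)
  -> target ignites at step 1
Step 2: cell (1,1)='.' (+4 fires, +2 burnt)
Step 3: cell (1,1)='.' (+4 fires, +4 burnt)
Step 4: cell (1,1)='.' (+4 fires, +4 burnt)
Step 5: cell (1,1)='.' (+4 fires, +4 burnt)
Step 6: cell (1,1)='.' (+3 fires, +4 burnt)
Step 7: cell (1,1)='.' (+2 fires, +3 burnt)
Step 8: cell (1,1)='.' (+1 fires, +2 burnt)
Step 9: cell (1,1)='.' (+0 fires, +1 burnt)
  fire out at step 9

1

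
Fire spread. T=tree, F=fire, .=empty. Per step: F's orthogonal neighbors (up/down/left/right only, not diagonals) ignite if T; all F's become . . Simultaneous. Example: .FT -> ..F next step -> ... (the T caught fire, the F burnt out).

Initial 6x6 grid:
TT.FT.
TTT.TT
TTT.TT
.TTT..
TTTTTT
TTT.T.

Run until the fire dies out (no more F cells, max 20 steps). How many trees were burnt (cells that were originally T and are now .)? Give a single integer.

Step 1: +1 fires, +1 burnt (F count now 1)
Step 2: +1 fires, +1 burnt (F count now 1)
Step 3: +2 fires, +1 burnt (F count now 2)
Step 4: +1 fires, +2 burnt (F count now 1)
Step 5: +0 fires, +1 burnt (F count now 0)
Fire out after step 5
Initially T: 26, now '.': 15
Total burnt (originally-T cells now '.'): 5

Answer: 5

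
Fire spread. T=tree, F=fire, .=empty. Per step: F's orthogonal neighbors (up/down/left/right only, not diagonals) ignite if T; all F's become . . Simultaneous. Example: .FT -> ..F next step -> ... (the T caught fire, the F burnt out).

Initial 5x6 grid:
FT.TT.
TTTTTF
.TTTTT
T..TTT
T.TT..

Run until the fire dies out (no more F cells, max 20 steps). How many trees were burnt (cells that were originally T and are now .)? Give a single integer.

Step 1: +4 fires, +2 burnt (F count now 4)
Step 2: +5 fires, +4 burnt (F count now 5)
Step 3: +5 fires, +5 burnt (F count now 5)
Step 4: +2 fires, +5 burnt (F count now 2)
Step 5: +1 fires, +2 burnt (F count now 1)
Step 6: +1 fires, +1 burnt (F count now 1)
Step 7: +0 fires, +1 burnt (F count now 0)
Fire out after step 7
Initially T: 20, now '.': 28
Total burnt (originally-T cells now '.'): 18

Answer: 18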